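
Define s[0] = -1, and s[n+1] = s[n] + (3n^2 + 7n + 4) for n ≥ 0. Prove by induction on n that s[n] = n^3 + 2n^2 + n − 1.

Base case: s[0] = -1, and 0^3 + 2·0^2 + 0 − 1 = -1.
Assume s[k] = k^3 + 2k^2 + k − 1.
Then s[k+1] = s[k] + (3k^2 + 7k + 4) = (k^3 + 2k^2 + k − 1) + (3k^2 + 7k + 4) = k^3 + 5k^2 + 8k + 3,
and (k+1)^3 + 2·(k+1)^2 + (k+1) − 1 = k^3 + 5k^2 + 8k + 3.
This completes the inductive step, so s[n] = n^3 + 2n^2 + n − 1 for all n ≥ 0.

s[n] = n^3 + 2n^2 + n − 1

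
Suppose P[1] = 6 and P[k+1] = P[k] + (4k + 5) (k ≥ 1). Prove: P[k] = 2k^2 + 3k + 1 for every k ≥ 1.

Base case: P[1] = 6, and 2·1^2 + 3·1 + 1 = 6.
Assume P[m] = 2m^2 + 3m + 1.
Then P[m+1] = P[m] + (4m + 5) = (2m^2 + 3m + 1) + (4m + 5) = 2m^2 + 7m + 6,
and 2·(m+1)^2 + 3·(m+1) + 1 = 2m^2 + 7m + 6.
This completes the inductive step, so P[k] = 2k^2 + 3k + 1 for all k ≥ 1.

P[k] = 2k^2 + 3k + 1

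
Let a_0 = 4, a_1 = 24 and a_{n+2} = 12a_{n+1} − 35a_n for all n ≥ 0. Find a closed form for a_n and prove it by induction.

Claim: a_n = 2·7^n + 2·5^n.

Base cases: a_0 = 4 and 2·7^0 + 2·5^0 = 4; a_1 = 24 and 2·7^1 + 2·5^1 = 24.
Assume a_j = 2·7^j + 2·5^j for all 0 ≤ j ≤ k, where k ≥ 1.
Then a_{k+1} = 12a_k − 35a_{k−1} = 12·(2·7^k + 2·5^k) − 35·(2·7^{k−1} + 2·5^{k−1}) = 2·(12·7 − 35)7^{k−1} + 2·(12·5 − 35)5^{k−1} = 98·7^{k−1} + 50·5^{k−1} = 2·7^{k+1} + 2·5^{k+1}.
So the formula holds for k+1, and by strong induction a_n = 2·7^n + 2·5^n for all n ≥ 0.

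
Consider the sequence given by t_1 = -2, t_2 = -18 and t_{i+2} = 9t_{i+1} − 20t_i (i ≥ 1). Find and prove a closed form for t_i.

Claim: t_i = 2·4^i − 2·5^i.

Base cases: t_1 = -2 and 2·4^1 − 2·5^1 = -2; t_2 = -18 and 2·4^2 − 2·5^2 = -18.
Assume t_j = 2·4^j − 2·5^j for all 1 ≤ j ≤ m, where m ≥ 2.
Then t_{m+1} = 9t_m − 20t_{m−1} = 9·(2·4^m − 2·5^m) − 20·(2·4^{m−1} − 2·5^{m−1}) = 2·(9·4 − 20)4^{m−1} − 2·(9·5 − 20)5^{m−1} = 32·4^{m−1} − 50·5^{m−1} = 2·4^{m+1} − 2·5^{m+1}.
By strong induction, t_i = 2·4^i − 2·5^i for all i ≥ 1.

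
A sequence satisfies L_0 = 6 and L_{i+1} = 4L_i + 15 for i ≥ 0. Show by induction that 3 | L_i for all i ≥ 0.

Base case: L_0 = 6 = 3·2, so 3 | L_0.
Assume 3 | L_m, so L_m = 3t for some integer t.
Then L_{m+1} = 4L_m + 15 = 4·(3t) + 15 = 3(4t + 5), so 3 | L_{m+1}.
Hence 3 | L_i for every i ≥ 0, by induction.

3 | L_i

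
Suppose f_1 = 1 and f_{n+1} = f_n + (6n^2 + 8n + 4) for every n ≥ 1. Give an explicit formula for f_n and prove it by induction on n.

Claim: f_n = 2n^3 + n^2 + n − 3.

Base case: f_1 = 1, and 2·1^3 + 1^2 + 1 − 3 = 1.
Assume f_r = 2r^3 + r^2 + r − 3.
Then f_{r+1} = f_r + (6r^2 + 8r + 4) = (2r^3 + r^2 + r − 3) + (6r^2 + 8r + 4) = 2r^3 + 7r^2 + 9r + 1,
and 2·(r+1)^3 + (r+1)^2 + (r+1) − 3 = 2r^3 + 7r^2 + 9r + 1.
Hence f_n = 2n^3 + n^2 + n − 3 for every n ≥ 1, by induction.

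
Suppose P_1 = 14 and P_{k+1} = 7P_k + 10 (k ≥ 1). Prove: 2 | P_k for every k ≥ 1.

Base case: P_1 = 14 = 2·7, so 2 | P_1.
Assume 2 | P_r, so P_r = 2t for some integer t.
Then P_{r+1} = 7P_r + 10 = 7·(2t) + 10 = 2(7t + 5), so 2 | P_{r+1}.
By induction, 2 | P_k for all k ≥ 1.

2 | P_k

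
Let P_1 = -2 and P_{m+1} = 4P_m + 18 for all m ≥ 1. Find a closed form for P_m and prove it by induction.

Claim: P_m = 4^m − 6.

Base case: P_1 = -2, and 4^1 − 6 = 4 − 6 = -2.
Assume P_j = 4^j − 6 for some j ≥ 1.
Then P_{j+1} = 4P_j + 18 = 4·(4^j − 6) + 18 = 4^{j+1} − 24 + 18 = 4^{j+1} − 6.
This completes the inductive step, so P_m = 4^m − 6 for all m ≥ 1.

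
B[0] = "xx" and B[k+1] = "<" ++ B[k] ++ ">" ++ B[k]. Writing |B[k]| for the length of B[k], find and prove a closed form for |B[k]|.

Claim: |B[k]| = 2^{k+2} − 2.

Base case: |B[0]| = 2, and 2^{0+2} − 2 = 2.
Assume |B[j]| = 2^{j+2} − 2.
Then |B[j+1]| = 1 + |B[j]| + 1 + |B[j]| = 2|B[j]| + 2 = 2(2^{j+2} − 2) + 2 = 2^{j+3} − 4 + 2 = 2^{j+3} − 2.
Hence |B[k]| = 2^{k+2} − 2 for every k ≥ 0, by induction.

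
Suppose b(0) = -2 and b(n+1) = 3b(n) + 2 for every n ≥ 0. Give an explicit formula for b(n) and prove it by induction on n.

Claim: b(n) = -3^n − 1.

Base case: b(0) = -2, and -3^0 − 1 = -1 − 1 = -2.
Assume b(k) = -3^k − 1 for some k ≥ 0.
Then b(k+1) = 3b(k) + 2 = 3·(-3^k − 1) + 2 = -3^{k+1} − 3 + 2 = -3^{k+1} − 1.
Hence b(n) = -3^n − 1 for every n ≥ 0, by induction.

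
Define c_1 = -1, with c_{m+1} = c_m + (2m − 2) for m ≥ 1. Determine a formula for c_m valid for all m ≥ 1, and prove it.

Claim: c_m = m^2 − 3m + 1.

Base case: c_1 = -1, and 1^2 − 3·1 + 1 = -1.
Assume c_j = j^2 − 3j + 1.
Then c_{j+1} = c_j + (2j − 2) = (j^2 − 3j + 1) + (2j − 2) = j^2 − j − 1,
and (j+1)^2 − 3·(j+1) + 1 = j^2 − j − 1.
This completes the inductive step, so c_m = m^2 − 3m + 1 for all m ≥ 1.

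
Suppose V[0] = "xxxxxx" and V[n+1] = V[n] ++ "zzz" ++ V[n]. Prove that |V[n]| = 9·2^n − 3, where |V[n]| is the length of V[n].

Base case: |V[0]| = 6, and 9·2^0 − 3 = 6.
Assume |V[m]| = 9·2^m − 3.
Then |V[m+1]| = |V[m]| + 3 + |V[m]| = 2|V[m]| + 3 = 2(9·2^m − 3) + 3 = 9·2^{m+1} − 6 + 3 = 9·2^{m+1} − 3.
By induction, |V[n]| = 9·2^n − 3 for all n ≥ 0.

|V[n]| = 9·2^n − 3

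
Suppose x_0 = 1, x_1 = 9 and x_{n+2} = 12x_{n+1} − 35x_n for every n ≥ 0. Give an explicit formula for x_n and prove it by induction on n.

Claim: x_n = 2·7^n − 5^n.

Base cases: x_0 = 1 and 2·7^0 − 5^0 = 1; x_1 = 9 and 2·7^1 − 5^1 = 9.
Assume x_j = 2·7^j − 5^j for all 0 ≤ j ≤ m, where m ≥ 1.
Then x_{m+1} = 12x_m − 35x_{m−1} = 12·(2·7^m − 5^m) − 35·(2·7^{m−1} − 5^{m−1}) = 2·(12·7 − 35)7^{m−1} − (12·5 − 35)5^{m−1} = 98·7^{m−1} − 25·5^{m−1} = 2·7^{m+1} − 5^{m+1}.
This completes the inductive step, so x_n = 2·7^n − 5^n for all n ≥ 0.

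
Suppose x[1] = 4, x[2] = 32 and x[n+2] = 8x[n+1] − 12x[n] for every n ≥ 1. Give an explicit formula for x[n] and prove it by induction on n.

Claim: x[n] = 6^n − 2^n.

Base cases: x[1] = 4 and 6^1 − 2^1 = 4; x[2] = 32 and 6^2 − 2^2 = 32.
Assume x[j] = 6^j − 2^j for all 1 ≤ j ≤ r, where r ≥ 2.
Then x[r+1] = 8x[r] − 12x[r−1] = 8·(6^r − 2^r) − 12·(6^{r−1} − 2^{r−1}) = (8·6 − 12)6^{r−1} − (8·2 − 12)2^{r−1} = 36·6^{r−1} − 4·2^{r−1} = 6^{r+1} − 2^{r+1}.
So the formula holds for r+1, and by strong induction x[n] = 6^n − 2^n for all n ≥ 1.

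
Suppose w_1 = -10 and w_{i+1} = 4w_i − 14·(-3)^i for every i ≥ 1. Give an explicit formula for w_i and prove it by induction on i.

Claim: w_i = -4^i + 2·(-3)^i.

Base case: w_1 = -10, and -4^1 + 2·(-3)^1 = -4 − 6 = -10.
Assume w_j = -4^j + 2·(-3)^j for some j ≥ 1.
Then w_{j+1} = 4w_j − 14·(-3)^j = 4·(-4^j + 2·(-3)^j) − 14·(-3)^j = -4^{j+1} + 8·(-3)^j − 14·(-3)^j = -4^{j+1} − 6·(-3)^j = -4^{j+1} + 2·(-3)^{j+1}.
By induction, w_i = -4^i + 2·(-3)^i for all i ≥ 1.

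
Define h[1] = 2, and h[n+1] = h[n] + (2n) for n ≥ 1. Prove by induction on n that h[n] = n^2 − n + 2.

Base case: h[1] = 2, and 1^2 − 1 + 2 = 2.
Assume h[k] = k^2 − k + 2.
Then h[k+1] = h[k] + (2k) = (k^2 − k + 2) + (2k) = k^2 + k + 2,
and (k+1)^2 − (k+1) + 2 = k^2 + k + 2.
Hence h[n] = n^2 − n + 2 for every n ≥ 1, by induction.

h[n] = n^2 − n + 2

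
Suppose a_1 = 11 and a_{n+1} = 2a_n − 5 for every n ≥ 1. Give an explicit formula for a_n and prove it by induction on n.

Claim: a_n = 3·2^n + 5.

Base case: a_1 = 11, and 3·2^1 + 5 = 6 + 5 = 11.
Assume a_j = 3·2^j + 5 for some j ≥ 1.
Then a_{j+1} = 2a_j − 5 = 2·(3·2^j + 5) − 5 = 6·2^j + 10 − 5 = 3·2^{j+1} + 5.
By induction, a_n = 3·2^n + 5 for all n ≥ 1.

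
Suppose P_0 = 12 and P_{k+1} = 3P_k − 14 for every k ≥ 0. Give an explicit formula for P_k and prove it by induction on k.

Claim: P_k = 5·3^k + 7.

Base case: P_0 = 12, and 5·3^0 + 7 = 5 + 7 = 12.
Assume P_m = 5·3^m + 7 for some m ≥ 0.
Then P_{m+1} = 3P_m − 14 = 3·(5·3^m + 7) − 14 = 15·3^m + 21 − 14 = 5·3^{m+1} + 7.
This completes the inductive step, so P_k = 5·3^k + 7 for all k ≥ 0.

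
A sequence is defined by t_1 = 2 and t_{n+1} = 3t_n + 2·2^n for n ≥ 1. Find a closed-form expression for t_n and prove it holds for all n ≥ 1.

Claim: t_n = 2·3^n − 2·2^n.

Base case: t_1 = 2, and 2·3^1 − 2·2^1 = 6 − 4 = 2.
Assume t_m = 2·3^m − 2·2^m for some m ≥ 1.
Then t_{m+1} = 3t_m + 2·2^m = 3·(2·3^m − 2·2^m) + 2·2^m = 2·3^{m+1} − 6·2^m + 2·2^m = 2·3^{m+1} − 4·2^m = 2·3^{m+1} − 2·2^{m+1}.
This completes the inductive step, so t_n = 2·3^n − 2·2^n for all n ≥ 1.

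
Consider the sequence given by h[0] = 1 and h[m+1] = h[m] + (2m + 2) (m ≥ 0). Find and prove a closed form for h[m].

Claim: h[m] = m^2 + m + 1.

Base case: h[0] = 1, and 0^2 + 0 + 1 = 1.
Assume h[r] = r^2 + r + 1.
Then h[r+1] = h[r] + (2r + 2) = (r^2 + r + 1) + (2r + 2) = r^2 + 3r + 3,
and (r+1)^2 + (r+1) + 1 = r^2 + 3r + 3.
This completes the inductive step, so h[m] = m^2 + m + 1 for all m ≥ 0.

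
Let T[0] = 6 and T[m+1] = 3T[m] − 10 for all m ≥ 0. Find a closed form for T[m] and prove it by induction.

Claim: T[m] = 3^m + 5.

Base case: T[0] = 6, and 3^0 + 5 = 1 + 5 = 6.
Assume T[k] = 3^k + 5 for some k ≥ 0.
Then T[k+1] = 3T[k] − 10 = 3·(3^k + 5) − 10 = 3^{k+1} + 15 − 10 = 3^{k+1} + 5.
This completes the inductive step, so T[m] = 3^m + 5 for all m ≥ 0.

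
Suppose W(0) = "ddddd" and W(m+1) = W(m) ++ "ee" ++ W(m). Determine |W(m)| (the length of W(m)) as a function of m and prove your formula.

Claim: |W(m)| = 7·2^m − 2.

Base case: |W(0)| = 5, and 7·2^0 − 2 = 5.
Assume |W(j)| = 7·2^j − 2.
Then |W(j+1)| = |W(j)| + 2 + |W(j)| = 2|W(j)| + 2 = 2(7·2^j − 2) + 2 = 7·2^{j+1} − 4 + 2 = 7·2^{j+1} − 2.
This completes the inductive step, so |W(m)| = 7·2^m − 2 for all m ≥ 0.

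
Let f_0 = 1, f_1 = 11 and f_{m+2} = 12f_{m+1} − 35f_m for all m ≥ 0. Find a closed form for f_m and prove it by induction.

Claim: f_m = 3·7^m − 2·5^m.

Base cases: f_0 = 1 and 3·7^0 − 2·5^0 = 1; f_1 = 11 and 3·7^1 − 2·5^1 = 11.
Assume f_j = 3·7^j − 2·5^j for all 0 ≤ j ≤ k, where k ≥ 1.
Then f_{k+1} = 12f_k − 35f_{k−1} = 12·(3·7^k − 2·5^k) − 35·(3·7^{k−1} − 2·5^{k−1}) = 3·(12·7 − 35)7^{k−1} − 2·(12·5 − 35)5^{k−1} = 147·7^{k−1} − 50·5^{k−1} = 3·7^{k+1} − 2·5^{k+1}.
So the formula holds for k+1, and by strong induction f_m = 3·7^m − 2·5^m for all m ≥ 0.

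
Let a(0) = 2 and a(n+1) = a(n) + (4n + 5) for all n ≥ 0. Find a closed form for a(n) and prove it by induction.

Claim: a(n) = 2n^2 + 3n + 2.

Base case: a(0) = 2, and 2·0^2 + 3·0 + 2 = 2.
Assume a(m) = 2m^2 + 3m + 2.
Then a(m+1) = a(m) + (4m + 5) = (2m^2 + 3m + 2) + (4m + 5) = 2m^2 + 7m + 7,
and 2·(m+1)^2 + 3·(m+1) + 2 = 2m^2 + 7m + 7.
By induction, a(n) = 2n^2 + 3n + 2 for all n ≥ 0.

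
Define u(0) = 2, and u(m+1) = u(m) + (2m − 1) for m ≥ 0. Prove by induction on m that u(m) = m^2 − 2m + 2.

Base case: u(0) = 2, and 0^2 − 2·0 + 2 = 2.
Assume u(j) = j^2 − 2j + 2.
Then u(j+1) = u(j) + (2j − 1) = (j^2 − 2j + 2) + (2j − 1) = j^2 + 1,
and (j+1)^2 − 2·(j+1) + 2 = j^2 + 1.
Hence u(m) = m^2 − 2m + 2 for every m ≥ 0, by induction.

u(m) = m^2 − 2m + 2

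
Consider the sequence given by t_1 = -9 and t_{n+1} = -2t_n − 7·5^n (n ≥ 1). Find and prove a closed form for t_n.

Claim: t_n = 2·(-2)^n − 5^n.

Base case: t_1 = -9, and 2·(-2)^1 − 5^1 = -4 − 5 = -9.
Assume t_r = 2·(-2)^r − 5^r for some r ≥ 1.
Then t_{r+1} = -2t_r − 7·5^r = -2·(2·(-2)^r − 5^r) − 7·5^r = 2·(-2)^{r+1} + 2·5^r − 7·5^r = 2·(-2)^{r+1} − 5·5^r = 2·(-2)^{r+1} − 5^{r+1}.
So the formula holds for r+1, and by induction t_n = 2·(-2)^n − 5^n for all n ≥ 1.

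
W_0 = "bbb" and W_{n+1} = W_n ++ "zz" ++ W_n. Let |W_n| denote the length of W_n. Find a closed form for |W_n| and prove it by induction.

Claim: |W_n| = 5·2^n − 2.

Base case: |W_0| = 3, and 5·2^0 − 2 = 3.
Assume |W_r| = 5·2^r − 2.
Then |W_{r+1}| = |W_r| + 2 + |W_r| = 2|W_r| + 2 = 2(5·2^r − 2) + 2 = 5·2^{r+1} − 4 + 2 = 5·2^{r+1} − 2.
So the formula holds for r+1, and by induction |W_n| = 5·2^n − 2 for all n ≥ 0.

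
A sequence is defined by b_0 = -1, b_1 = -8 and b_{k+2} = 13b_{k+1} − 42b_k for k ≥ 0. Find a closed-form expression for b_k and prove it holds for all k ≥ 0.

Claim: b_k = 6^k − 2·7^k.

Base cases: b_0 = -1 and 6^0 − 2·7^0 = -1; b_1 = -8 and 6^1 − 2·7^1 = -8.
Assume b_j = 6^j − 2·7^j for all 0 ≤ j ≤ r, where r ≥ 1.
Then b_{r+1} = 13b_r − 42b_{r−1} = 13·(6^r − 2·7^r) − 42·(6^{r−1} − 2·7^{r−1}) = (13·6 − 42)6^{r−1} − 2·(13·7 − 42)7^{r−1} = 36·6^{r−1} − 98·7^{r−1} = 6^{r+1} − 2·7^{r+1}.
By strong induction, b_k = 6^k − 2·7^k for all k ≥ 0.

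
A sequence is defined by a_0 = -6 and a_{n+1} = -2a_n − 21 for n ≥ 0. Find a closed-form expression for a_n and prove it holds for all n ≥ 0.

Claim: a_n = (-2)^n − 7.

Base case: a_0 = -6, and (-2)^0 − 7 = 1 − 7 = -6.
Assume a_k = (-2)^k − 7 for some k ≥ 0.
Then a_{k+1} = -2a_k − 21 = -2·((-2)^k − 7) − 21 = -2·(-2)^k + 14 − 21 = (-2)^{k+1} − 7.
So the formula holds for k+1, and by induction a_n = (-2)^n − 7 for all n ≥ 0.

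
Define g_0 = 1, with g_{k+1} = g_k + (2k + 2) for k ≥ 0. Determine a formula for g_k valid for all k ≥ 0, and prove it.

Claim: g_k = k^2 + k + 1.

Base case: g_0 = 1, and 0^2 + 0 + 1 = 1.
Assume g_m = m^2 + m + 1.
Then g_{m+1} = g_m + (2m + 2) = (m^2 + m + 1) + (2m + 2) = m^2 + 3m + 3,
and (m+1)^2 + (m+1) + 1 = m^2 + 3m + 3.
Hence g_k = k^2 + k + 1 for every k ≥ 0, by induction.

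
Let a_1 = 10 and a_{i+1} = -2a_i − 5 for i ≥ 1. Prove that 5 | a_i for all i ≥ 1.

Base case: a_1 = 10 = 5·2, so 5 | a_1.
Assume 5 | a_m, so a_m = 5t for some integer t.
Then a_{m+1} = -2a_m − 5 = -2·(5t) − 5 = 5(-2t − 1), so 5 | a_{m+1}.
Hence 5 | a_i for every i ≥ 1, by induction.

5 | a_i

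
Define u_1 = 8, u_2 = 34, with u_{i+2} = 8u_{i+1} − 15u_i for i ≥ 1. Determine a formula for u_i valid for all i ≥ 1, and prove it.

Claim: u_i = 3^i + 5^i.

Base cases: u_1 = 8 and 3^1 + 5^1 = 8; u_2 = 34 and 3^2 + 5^2 = 34.
Assume u_j = 3^j + 5^j for all 1 ≤ j ≤ m, where m ≥ 2.
Then u_{m+1} = 8u_m − 15u_{m−1} = 8·(3^m + 5^m) − 15·(3^{m−1} + 5^{m−1}) = (8·3 − 15)3^{m−1} + (8·5 − 15)5^{m−1} = 9·3^{m−1} + 25·5^{m−1} = 3^{m+1} + 5^{m+1}.
So the formula holds for m+1, and by strong induction u_i = 3^i + 5^i for all i ≥ 1.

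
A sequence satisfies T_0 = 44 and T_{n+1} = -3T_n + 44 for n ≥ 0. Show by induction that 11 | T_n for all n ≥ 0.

Base case: T_0 = 44 = 11·4, so 11 | T_0.
Assume 11 | T_r, so T_r = 11t for some integer t.
Then T_{r+1} = -3T_r + 44 = -3·(11t) + 44 = 11(-3t + 4), so 11 | T_{r+1}.
This completes the inductive step, so 11 | T_n for all n ≥ 0.

11 | T_n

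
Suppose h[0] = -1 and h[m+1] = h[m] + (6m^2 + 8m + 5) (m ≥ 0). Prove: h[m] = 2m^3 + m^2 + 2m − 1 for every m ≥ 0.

Base case: h[0] = -1, and 2·0^3 + 0^2 + 2·0 − 1 = -1.
Assume h[r] = 2r^3 + r^2 + 2r − 1.
Then h[r+1] = h[r] + (6r^2 + 8r + 5) = (2r^3 + r^2 + 2r − 1) + (6r^2 + 8r + 5) = 2r^3 + 7r^2 + 10r + 4,
and 2·(r+1)^3 + (r+1)^2 + 2·(r+1) − 1 = 2r^3 + 7r^2 + 10r + 4.
By induction, h[m] = 2m^3 + m^2 + 2m − 1 for all m ≥ 0.

h[m] = 2m^3 + m^2 + 2m − 1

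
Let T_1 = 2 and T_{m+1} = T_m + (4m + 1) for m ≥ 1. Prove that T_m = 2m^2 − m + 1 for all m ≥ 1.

Base case: T_1 = 2, and 2·1^2 − 1 + 1 = 2.
Assume T_j = 2j^2 − j + 1.
Then T_{j+1} = T_j + (4j + 1) = (2j^2 − j + 1) + (4j + 1) = 2j^2 + 3j + 2,
and 2·(j+1)^2 − (j+1) + 1 = 2j^2 + 3j + 2.
This completes the inductive step, so T_m = 2m^2 − m + 1 for all m ≥ 1.

T_m = 2m^2 − m + 1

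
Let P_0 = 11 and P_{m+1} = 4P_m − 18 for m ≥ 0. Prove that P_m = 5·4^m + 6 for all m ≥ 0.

Base case: P_0 = 11, and 5·4^0 + 6 = 5 + 6 = 11.
Assume P_k = 5·4^k + 6 for some k ≥ 0.
Then P_{k+1} = 4P_k − 18 = 4·(5·4^k + 6) − 18 = 20·4^k + 24 − 18 = 5·4^{k+1} + 6.
By induction, P_m = 5·4^m + 6 for all m ≥ 0.

P_m = 5·4^m + 6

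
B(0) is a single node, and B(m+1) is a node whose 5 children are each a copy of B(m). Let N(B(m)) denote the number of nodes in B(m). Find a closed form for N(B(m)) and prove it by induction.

Claim: N(B(m)) = (5^{m+1} − 1)/4.

Base case: N(B(0)) = 1, and (5^{0+1} − 1)/4 = 1.
Assume N(B(j)) = (5^{j+1} − 1)/4.
Then N(B(j+1)) = 1 + 5N(B(j)) = 1 + 5·(5^{j+1} − 1)/4 = 1 + (5^{j+2} − 5)/4 = (4 + 5^{j+2} − 5)/4 = (5^{j+2} − 1)/4.
This completes the inductive step, so N(B(m)) = (5^{m+1} − 1)/4 for all m ≥ 0.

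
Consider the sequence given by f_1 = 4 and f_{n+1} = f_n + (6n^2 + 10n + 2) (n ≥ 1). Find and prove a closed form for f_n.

Claim: f_n = 2n^3 + 2n^2 − 2n + 2.

Base case: f_1 = 4, and 2·1^3 + 2·1^2 − 2·1 + 2 = 4.
Assume f_r = 2r^3 + 2r^2 − 2r + 2.
Then f_{r+1} = f_r + (6r^2 + 10r + 2) = (2r^3 + 2r^2 − 2r + 2) + (6r^2 + 10r + 2) = 2r^3 + 8r^2 + 8r + 4,
and 2·(r+1)^3 + 2·(r+1)^2 − 2·(r+1) + 2 = 2r^3 + 8r^2 + 8r + 4.
This completes the inductive step, so f_n = 2n^3 + 2n^2 − 2n + 2 for all n ≥ 1.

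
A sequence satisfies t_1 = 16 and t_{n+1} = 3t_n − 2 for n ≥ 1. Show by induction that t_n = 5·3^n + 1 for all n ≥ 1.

Base case: t_1 = 16, and 5·3^1 + 1 = 15 + 1 = 16.
Assume t_j = 5·3^j + 1 for some j ≥ 1.
Then t_{j+1} = 3t_j − 2 = 3·(5·3^j + 1) − 2 = 15·3^j + 3 − 2 = 5·3^{j+1} + 1.
So the formula holds for j+1, and by induction t_n = 5·3^n + 1 for all n ≥ 1.

t_n = 5·3^n + 1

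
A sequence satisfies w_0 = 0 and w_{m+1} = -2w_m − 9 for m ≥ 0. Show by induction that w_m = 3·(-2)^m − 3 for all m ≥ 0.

Base case: w_0 = 0, and 3·(-2)^0 − 3 = 3 − 3 = 0.
Assume w_r = 3·(-2)^r − 3 for some r ≥ 0.
Then w_{r+1} = -2w_r − 9 = -2·(3·(-2)^r − 3) − 9 = -6·(-2)^r + 6 − 9 = 3·(-2)^{r+1} − 3.
So the formula holds for r+1, and by induction w_m = 3·(-2)^m − 3 for all m ≥ 0.

w_m = 3·(-2)^m − 3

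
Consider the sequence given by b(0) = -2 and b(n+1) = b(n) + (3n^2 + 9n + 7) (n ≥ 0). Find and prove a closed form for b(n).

Claim: b(n) = n^3 + 3n^2 + 3n − 2.

Base case: b(0) = -2, and 0^3 + 3·0^2 + 3·0 − 2 = -2.
Assume b(j) = j^3 + 3j^2 + 3j − 2.
Then b(j+1) = b(j) + (3j^2 + 9j + 7) = (j^3 + 3j^2 + 3j − 2) + (3j^2 + 9j + 7) = j^3 + 6j^2 + 12j + 5,
and (j+1)^3 + 3·(j+1)^2 + 3·(j+1) − 2 = j^3 + 6j^2 + 12j + 5.
This completes the inductive step, so b(n) = n^3 + 3n^2 + 3n − 2 for all n ≥ 0.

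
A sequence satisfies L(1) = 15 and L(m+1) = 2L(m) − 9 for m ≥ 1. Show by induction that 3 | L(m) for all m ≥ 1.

Base case: L(1) = 15 = 3·5, so 3 | L(1).
Assume 3 | L(k), so L(k) = 3t for some integer t.
Then L(k+1) = 2L(k) − 9 = 2·(3t) − 9 = 3(2t − 3), so 3 | L(k+1).
So the property holds for k+1, and by induction 3 | L(m) for all m ≥ 1.

3 | L(m)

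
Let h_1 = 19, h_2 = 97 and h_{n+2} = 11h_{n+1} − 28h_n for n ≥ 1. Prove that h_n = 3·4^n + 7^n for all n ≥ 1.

Base cases: h_1 = 19 and 3·4^1 + 7^1 = 19; h_2 = 97 and 3·4^2 + 7^2 = 97.
Assume h_j = 3·4^j + 7^j for all 1 ≤ j ≤ m, where m ≥ 2.
Then h_{m+1} = 11h_m − 28h_{m−1} = 11·(3·4^m + 7^m) − 28·(3·4^{m−1} + 7^{m−1}) = 3·(11·4 − 28)4^{m−1} + (11·7 − 28)7^{m−1} = 48·4^{m−1} + 49·7^{m−1} = 3·4^{m+1} + 7^{m+1}.
By strong induction, h_n = 3·4^n + 7^n for all n ≥ 1.

h_n = 3·4^n + 7^n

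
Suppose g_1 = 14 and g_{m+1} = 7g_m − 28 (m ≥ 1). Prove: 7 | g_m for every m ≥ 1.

Base case: g_1 = 14 = 7·2, so 7 | g_1.
Assume 7 | g_k, so g_k = 7t for some integer t.
Then g_{k+1} = 7g_k − 28 = 7·(7t) − 28 = 7(7t − 4), so 7 | g_{k+1}.
Hence 7 | g_m for every m ≥ 1, by induction.

7 | g_m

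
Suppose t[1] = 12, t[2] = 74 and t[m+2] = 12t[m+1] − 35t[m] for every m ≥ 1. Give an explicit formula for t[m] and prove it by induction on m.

Claim: t[m] = 5^m + 7^m.

Base cases: t[1] = 12 and 5^1 + 7^1 = 12; t[2] = 74 and 5^2 + 7^2 = 74.
Assume t[j] = 5^j + 7^j for all 1 ≤ j ≤ k, where k ≥ 2.
Then t[k+1] = 12t[k] − 35t[k−1] = 12·(5^k + 7^k) − 35·(5^{k−1} + 7^{k−1}) = (12·5 − 35)5^{k−1} + (12·7 − 35)7^{k−1} = 25·5^{k−1} + 49·7^{k−1} = 5^{k+1} + 7^{k+1}.
Hence t[m] = 5^m + 7^m for every m ≥ 1, by strong induction.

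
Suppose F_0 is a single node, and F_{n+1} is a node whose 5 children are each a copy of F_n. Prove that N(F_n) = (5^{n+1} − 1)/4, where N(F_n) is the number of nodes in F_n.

Base case: N(F_0) = 1, and (5^{0+1} − 1)/4 = 1.
Assume N(F_k) = (5^{k+1} − 1)/4.
Then N(F_{k+1}) = 1 + 5N(F_k) = 1 + 5·(5^{k+1} − 1)/4 = 1 + (5^{k+2} − 5)/4 = (4 + 5^{k+2} − 5)/4 = (5^{k+2} − 1)/4.
Hence N(F_n) = (5^{n+1} − 1)/4 for every n ≥ 0, by induction.

N(F_n) = (5^{n+1} − 1)/4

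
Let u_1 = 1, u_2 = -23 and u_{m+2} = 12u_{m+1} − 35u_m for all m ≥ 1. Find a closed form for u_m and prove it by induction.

Claim: u_m = 3·5^m − 2·7^m.

Base cases: u_1 = 1 and 3·5^1 − 2·7^1 = 1; u_2 = -23 and 3·5^2 − 2·7^2 = -23.
Assume u_i = 3·5^i − 2·7^i for all 1 ≤ i ≤ j, where j ≥ 2.
Then u_{j+1} = 12u_j − 35u_{j−1} = 12·(3·5^j − 2·7^j) − 35·(3·5^{j−1} − 2·7^{j−1}) = 3·(12·5 − 35)5^{j−1} − 2·(12·7 − 35)7^{j−1} = 75·5^{j−1} − 98·7^{j−1} = 3·5^{j+1} − 2·7^{j+1}.
By strong induction, u_m = 3·5^m − 2·7^m for all m ≥ 1.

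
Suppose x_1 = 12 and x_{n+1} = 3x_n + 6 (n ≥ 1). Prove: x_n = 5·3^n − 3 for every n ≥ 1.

Base case: x_1 = 12, and 5·3^1 − 3 = 15 − 3 = 12.
Assume x_k = 5·3^k − 3 for some k ≥ 1.
Then x_{k+1} = 3x_k + 6 = 3·(5·3^k − 3) + 6 = 15·3^k − 9 + 6 = 5·3^{k+1} − 3.
So the formula holds for k+1, and by induction x_n = 5·3^n − 3 for all n ≥ 1.

x_n = 5·3^n − 3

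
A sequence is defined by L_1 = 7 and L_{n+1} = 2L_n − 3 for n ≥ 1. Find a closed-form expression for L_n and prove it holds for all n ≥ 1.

Claim: L_n = 2^{n+1} + 3.

Base case: L_1 = 7, and 2^{1+1} + 3 = 4 + 3 = 7.
Assume L_r = 2^{r+1} + 3 for some r ≥ 1.
Then L_{r+1} = 2L_r − 3 = 2·(2^{r+1} + 3) − 3 = 2^{r+2} + 6 − 3 = 2^{r+2} + 3.
This completes the inductive step, so L_n = 2^{n+1} + 3 for all n ≥ 1.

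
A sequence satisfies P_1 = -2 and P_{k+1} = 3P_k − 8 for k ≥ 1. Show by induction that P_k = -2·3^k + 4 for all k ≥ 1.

Base case: P_1 = -2, and -2·3^1 + 4 = -6 + 4 = -2.
Assume P_m = -2·3^m + 4 for some m ≥ 1.
Then P_{m+1} = 3P_m − 8 = 3·(-2·3^m + 4) − 8 = -6·3^m + 12 − 8 = -2·3^{m+1} + 4.
By induction, P_k = -2·3^k + 4 for all k ≥ 1.

P_k = -2·3^k + 4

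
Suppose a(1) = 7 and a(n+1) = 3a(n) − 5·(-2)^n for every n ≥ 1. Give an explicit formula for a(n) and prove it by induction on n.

Claim: a(n) = 3·3^n + (-2)^n.

Base case: a(1) = 7, and 3·3^1 + (-2)^1 = 9 − 2 = 7.
Assume a(j) = 3·3^j + (-2)^j for some j ≥ 1.
Then a(j+1) = 3a(j) − 5·(-2)^j = 3·(3·3^j + (-2)^j) − 5·(-2)^j = 3·3^{j+1} + 3·(-2)^j − 5·(-2)^j = 3·3^{j+1} − 2·(-2)^j = 3·3^{j+1} + (-2)^{j+1}.
So the formula holds for j+1, and by induction a(n) = 3·3^n + (-2)^n for all n ≥ 1.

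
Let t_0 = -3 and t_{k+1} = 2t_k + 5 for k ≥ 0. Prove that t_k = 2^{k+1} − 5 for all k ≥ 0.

Base case: t_0 = -3, and 2^{0+1} − 5 = 2 − 5 = -3.
Assume t_j = 2^{j+1} − 5 for some j ≥ 0.
Then t_{j+1} = 2t_j + 5 = 2·(2^{j+1} − 5) + 5 = 2^{j+2} − 10 + 5 = 2^{j+2} − 5.
Hence t_k = 2^{k+1} − 5 for every k ≥ 0, by induction.

t_k = 2^{k+1} − 5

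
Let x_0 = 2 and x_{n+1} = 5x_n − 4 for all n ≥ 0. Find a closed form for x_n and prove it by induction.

Claim: x_n = 5^n + 1.

Base case: x_0 = 2, and 5^0 + 1 = 1 + 1 = 2.
Assume x_j = 5^j + 1 for some j ≥ 0.
Then x_{j+1} = 5x_j − 4 = 5·(5^j + 1) − 4 = 5^{j+1} + 5 − 4 = 5^{j+1} + 1.
By induction, x_n = 5^n + 1 for all n ≥ 0.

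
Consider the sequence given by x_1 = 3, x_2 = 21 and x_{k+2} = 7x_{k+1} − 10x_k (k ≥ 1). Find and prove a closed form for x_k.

Claim: x_k = 5^k − 2^k.

Base cases: x_1 = 3 and 5^1 − 2^1 = 3; x_2 = 21 and 5^2 − 2^2 = 21.
Assume x_j = 5^j − 2^j for all 1 ≤ j ≤ r, where r ≥ 2.
Then x_{r+1} = 7x_r − 10x_{r−1} = 7·(5^r − 2^r) − 10·(5^{r−1} − 2^{r−1}) = (7·5 − 10)5^{r−1} − (7·2 − 10)2^{r−1} = 25·5^{r−1} − 4·2^{r−1} = 5^{r+1} − 2^{r+1}.
This completes the inductive step, so x_k = 5^k − 2^k for all k ≥ 1.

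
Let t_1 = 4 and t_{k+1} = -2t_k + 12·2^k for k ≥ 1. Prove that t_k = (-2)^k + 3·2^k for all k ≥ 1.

Base case: t_1 = 4, and (-2)^1 + 3·2^1 = -2 + 6 = 4.
Assume t_j = (-2)^j + 3·2^j for some j ≥ 1.
Then t_{j+1} = -2t_j + 12·2^j = -2·((-2)^j + 3·2^j) + 12·2^j = (-2)^{j+1} − 6·2^j + 12·2^j = (-2)^{j+1} + 6·2^j = (-2)^{j+1} + 3·2^{j+1}.
By induction, t_k = (-2)^k + 3·2^k for all k ≥ 1.

t_k = (-2)^k + 3·2^k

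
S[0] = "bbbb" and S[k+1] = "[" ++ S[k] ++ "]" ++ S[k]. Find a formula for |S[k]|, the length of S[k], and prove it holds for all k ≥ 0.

Claim: |S[k]| = 6·2^k − 2.

Base case: |S[0]| = 4, and 6·2^0 − 2 = 4.
Assume |S[j]| = 6·2^j − 2.
Then |S[j+1]| = 1 + |S[j]| + 1 + |S[j]| = 2|S[j]| + 2 = 2(6·2^j − 2) + 2 = 6·2^{j+1} − 4 + 2 = 6·2^{j+1} − 2.
By induction, |S[k]| = 6·2^k − 2 for all k ≥ 0.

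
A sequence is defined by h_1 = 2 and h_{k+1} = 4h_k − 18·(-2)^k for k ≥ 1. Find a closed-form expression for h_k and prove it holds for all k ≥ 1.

Claim: h_k = 2·4^k + 3·(-2)^k.

Base case: h_1 = 2, and 2·4^1 + 3·(-2)^1 = 8 − 6 = 2.
Assume h_r = 2·4^r + 3·(-2)^r for some r ≥ 1.
Then h_{r+1} = 4h_r − 18·(-2)^r = 4·(2·4^r + 3·(-2)^r) − 18·(-2)^r = 2·4^{r+1} + 12·(-2)^r − 18·(-2)^r = 2·4^{r+1} − 6·(-2)^r = 2·4^{r+1} + 3·(-2)^{r+1}.
This completes the inductive step, so h_k = 2·4^k + 3·(-2)^k for all k ≥ 1.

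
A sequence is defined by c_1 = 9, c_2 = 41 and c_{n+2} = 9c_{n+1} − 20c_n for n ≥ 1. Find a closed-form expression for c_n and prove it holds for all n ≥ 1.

Claim: c_n = 4^n + 5^n.

Base cases: c_1 = 9 and 4^1 + 5^1 = 9; c_2 = 41 and 4^2 + 5^2 = 41.
Assume c_i = 4^i + 5^i for all 1 ≤ i ≤ j, where j ≥ 2.
Then c_{j+1} = 9c_j − 20c_{j−1} = 9·(4^j + 5^j) − 20·(4^{j−1} + 5^{j−1}) = (9·4 − 20)4^{j−1} + (9·5 − 20)5^{j−1} = 16·4^{j−1} + 25·5^{j−1} = 4^{j+1} + 5^{j+1}.
This completes the inductive step, so c_n = 4^n + 5^n for all n ≥ 1.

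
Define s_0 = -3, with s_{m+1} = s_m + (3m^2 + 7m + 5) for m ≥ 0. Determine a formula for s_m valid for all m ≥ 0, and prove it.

Claim: s_m = m^3 + 2m^2 + 2m − 3.

Base case: s_0 = -3, and 0^3 + 2·0^2 + 2·0 − 3 = -3.
Assume s_r = r^3 + 2r^2 + 2r − 3.
Then s_{r+1} = s_r + (3r^2 + 7r + 5) = (r^3 + 2r^2 + 2r − 3) + (3r^2 + 7r + 5) = r^3 + 5r^2 + 9r + 2,
and (r+1)^3 + 2·(r+1)^2 + 2·(r+1) − 3 = r^3 + 5r^2 + 9r + 2.
Hence s_m = m^3 + 2m^2 + 2m − 3 for every m ≥ 0, by induction.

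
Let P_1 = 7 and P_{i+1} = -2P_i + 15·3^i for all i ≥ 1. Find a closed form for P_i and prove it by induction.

Claim: P_i = (-2)^i + 3·3^i.

Base case: P_1 = 7, and (-2)^1 + 3·3^1 = -2 + 9 = 7.
Assume P_k = (-2)^k + 3·3^k for some k ≥ 1.
Then P_{k+1} = -2P_k + 15·3^k = -2·((-2)^k + 3·3^k) + 15·3^k = (-2)^{k+1} − 6·3^k + 15·3^k = (-2)^{k+1} + 9·3^k = (-2)^{k+1} + 3·3^{k+1}.
So the formula holds for k+1, and by induction P_i = (-2)^i + 3·3^i for all i ≥ 1.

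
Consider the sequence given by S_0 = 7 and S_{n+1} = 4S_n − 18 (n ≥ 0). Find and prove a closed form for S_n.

Claim: S_n = 4^n + 6.

Base case: S_0 = 7, and 4^0 + 6 = 1 + 6 = 7.
Assume S_m = 4^m + 6 for some m ≥ 0.
Then S_{m+1} = 4S_m − 18 = 4·(4^m + 6) − 18 = 4^{m+1} + 24 − 18 = 4^{m+1} + 6.
This completes the inductive step, so S_n = 4^n + 6 for all n ≥ 0.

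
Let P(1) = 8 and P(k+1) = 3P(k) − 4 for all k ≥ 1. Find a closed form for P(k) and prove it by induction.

Claim: P(k) = 2·3^k + 2.

Base case: P(1) = 8, and 2·3^1 + 2 = 6 + 2 = 8.
Assume P(m) = 2·3^m + 2 for some m ≥ 1.
Then P(m+1) = 3P(m) − 4 = 3·(2·3^m + 2) − 4 = 6·3^m + 6 − 4 = 2·3^{m+1} + 2.
Hence P(k) = 2·3^k + 2 for every k ≥ 1, by induction.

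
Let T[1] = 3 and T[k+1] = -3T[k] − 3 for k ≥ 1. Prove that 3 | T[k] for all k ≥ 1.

Base case: T[1] = 3 = 3·1, so 3 | T[1].
Assume 3 | T[j], so T[j] = 3t for some integer t.
Then T[j+1] = -3T[j] − 3 = -3·(3t) − 3 = 3(-3t − 1), so 3 | T[j+1].
By induction, 3 | T[k] for all k ≥ 1.

3 | T[k]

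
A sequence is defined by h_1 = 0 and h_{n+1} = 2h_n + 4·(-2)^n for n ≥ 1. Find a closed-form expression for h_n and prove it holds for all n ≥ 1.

Claim: h_n = -2^n − (-2)^n.

Base case: h_1 = 0, and -2^1 − (-2)^1 = -2 + 2 = 0.
Assume h_r = -2^r − (-2)^r for some r ≥ 1.
Then h_{r+1} = 2h_r + 4·(-2)^r = 2·(-2^r − (-2)^r) + 4·(-2)^r = -2^{r+1} − 2·(-2)^r + 4·(-2)^r = -2^{r+1} + 2·(-2)^r = -2^{r+1} − (-2)^{r+1}.
This completes the inductive step, so h_n = -2^n − (-2)^n for all n ≥ 1.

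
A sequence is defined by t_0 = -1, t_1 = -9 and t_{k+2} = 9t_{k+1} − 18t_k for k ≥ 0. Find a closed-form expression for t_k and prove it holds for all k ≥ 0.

Claim: t_k = 3^k − 2·6^k.

Base cases: t_0 = -1 and 3^0 − 2·6^0 = -1; t_1 = -9 and 3^1 − 2·6^1 = -9.
Assume t_j = 3^j − 2·6^j for all 0 ≤ j ≤ r, where r ≥ 1.
Then t_{r+1} = 9t_r − 18t_{r−1} = 9·(3^r − 2·6^r) − 18·(3^{r−1} − 2·6^{r−1}) = (9·3 − 18)3^{r−1} − 2·(9·6 − 18)6^{r−1} = 9·3^{r−1} − 72·6^{r−1} = 3^{r+1} − 2·6^{r+1}.
So the formula holds for r+1, and by strong induction t_k = 3^k − 2·6^k for all k ≥ 0.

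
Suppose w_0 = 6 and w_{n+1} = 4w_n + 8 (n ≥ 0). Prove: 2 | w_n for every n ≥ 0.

Base case: w_0 = 6 = 2·3, so 2 | w_0.
Assume 2 | w_m, so w_m = 2t for some integer t.
Then w_{m+1} = 4w_m + 8 = 4·(2t) + 8 = 2(4t + 4), so 2 | w_{m+1}.
So the property holds for m+1, and by induction 2 | w_n for all n ≥ 0.

2 | w_n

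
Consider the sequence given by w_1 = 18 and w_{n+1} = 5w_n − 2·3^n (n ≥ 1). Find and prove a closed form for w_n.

Claim: w_n = 3·5^n + 3^n.

Base case: w_1 = 18, and 3·5^1 + 3^1 = 15 + 3 = 18.
Assume w_m = 3·5^m + 3^m for some m ≥ 1.
Then w_{m+1} = 5w_m − 2·3^m = 5·(3·5^m + 3^m) − 2·3^m = 3·5^{m+1} + 5·3^m − 2·3^m = 3·5^{m+1} + 3·3^m = 3·5^{m+1} + 3^{m+1}.
So the formula holds for m+1, and by induction w_n = 3·5^n + 3^n for all n ≥ 1.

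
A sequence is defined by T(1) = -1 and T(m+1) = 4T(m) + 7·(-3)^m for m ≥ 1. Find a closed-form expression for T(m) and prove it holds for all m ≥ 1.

Claim: T(m) = -4^m − (-3)^m.

Base case: T(1) = -1, and -4^1 − (-3)^1 = -4 + 3 = -1.
Assume T(r) = -4^r − (-3)^r for some r ≥ 1.
Then T(r+1) = 4T(r) + 7·(-3)^r = 4·(-4^r − (-3)^r) + 7·(-3)^r = -4^{r+1} − 4·(-3)^r + 7·(-3)^r = -4^{r+1} + 3·(-3)^r = -4^{r+1} − (-3)^{r+1}.
So the formula holds for r+1, and by induction T(m) = -4^m − (-3)^m for all m ≥ 1.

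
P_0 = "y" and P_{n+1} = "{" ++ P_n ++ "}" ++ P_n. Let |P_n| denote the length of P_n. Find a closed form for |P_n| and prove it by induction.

Claim: |P_n| = 3·2^n − 2.

Base case: |P_0| = 1, and 3·2^0 − 2 = 1.
Assume |P_m| = 3·2^m − 2.
Then |P_{m+1}| = 1 + |P_m| + 1 + |P_m| = 2|P_m| + 2 = 2(3·2^m − 2) + 2 = 3·2^{m+1} − 4 + 2 = 3·2^{m+1} − 2.
This completes the inductive step, so |P_n| = 3·2^n − 2 for all n ≥ 0.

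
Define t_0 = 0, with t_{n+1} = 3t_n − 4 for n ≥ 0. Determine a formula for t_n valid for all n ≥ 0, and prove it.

Claim: t_n = -2·3^n + 2.

Base case: t_0 = 0, and -2·3^0 + 2 = -2 + 2 = 0.
Assume t_m = -2·3^m + 2 for some m ≥ 0.
Then t_{m+1} = 3t_m − 4 = 3·(-2·3^m + 2) − 4 = -6·3^m + 6 − 4 = -2·3^{m+1} + 2.
So the formula holds for m+1, and by induction t_n = -2·3^n + 2 for all n ≥ 0.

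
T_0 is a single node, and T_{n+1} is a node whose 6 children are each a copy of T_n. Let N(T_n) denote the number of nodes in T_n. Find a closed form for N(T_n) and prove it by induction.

Claim: N(T_n) = (6^{n+1} − 1)/5.

Base case: N(T_0) = 1, and (6^{0+1} − 1)/5 = 1.
Assume N(T_j) = (6^{j+1} − 1)/5.
Then N(T_{j+1}) = 1 + 6N(T_j) = 1 + 6·(6^{j+1} − 1)/5 = 1 + (6^{j+2} − 6)/5 = (5 + 6^{j+2} − 6)/5 = (6^{j+2} − 1)/5.
By induction, N(T_n) = (6^{n+1} − 1)/5 for all n ≥ 0.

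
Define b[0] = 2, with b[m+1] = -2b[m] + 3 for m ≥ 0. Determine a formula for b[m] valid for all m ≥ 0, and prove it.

Claim: b[m] = (-2)^m + 1.

Base case: b[0] = 2, and (-2)^0 + 1 = 1 + 1 = 2.
Assume b[j] = (-2)^j + 1 for some j ≥ 0.
Then b[j+1] = -2b[j] + 3 = -2·((-2)^j + 1) + 3 = -2·(-2)^j − 2 + 3 = (-2)^{j+1} + 1.
Hence b[m] = (-2)^m + 1 for every m ≥ 0, by induction.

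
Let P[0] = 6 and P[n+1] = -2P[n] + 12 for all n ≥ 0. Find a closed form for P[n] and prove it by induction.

Claim: P[n] = 2·(-2)^n + 4.

Base case: P[0] = 6, and 2·(-2)^0 + 4 = 2 + 4 = 6.
Assume P[r] = 2·(-2)^r + 4 for some r ≥ 0.
Then P[r+1] = -2P[r] + 12 = -2·(2·(-2)^r + 4) + 12 = -4·(-2)^r − 8 + 12 = 2·(-2)^{r+1} + 4.
This completes the inductive step, so P[n] = 2·(-2)^n + 4 for all n ≥ 0.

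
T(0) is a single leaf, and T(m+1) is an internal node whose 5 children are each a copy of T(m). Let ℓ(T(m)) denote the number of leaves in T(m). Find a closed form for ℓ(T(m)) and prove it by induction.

Claim: ℓ(T(m)) = 5^m.

Base case: ℓ(T(0)) = 1, and 5^0 = 1.
Assume ℓ(T(k)) = 5^k.
Then ℓ(T(k+1)) = 5·ℓ(T(k)) = 5·5^k = 5^{k+1}.
So the formula holds for k+1, and by induction ℓ(T(m)) = 5^m for all m ≥ 0.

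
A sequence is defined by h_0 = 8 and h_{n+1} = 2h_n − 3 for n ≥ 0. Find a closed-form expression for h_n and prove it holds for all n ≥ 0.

Claim: h_n = 5·2^n + 3.

Base case: h_0 = 8, and 5·2^0 + 3 = 5 + 3 = 8.
Assume h_r = 5·2^r + 3 for some r ≥ 0.
Then h_{r+1} = 2h_r − 3 = 2·(5·2^r + 3) − 3 = 10·2^r + 6 − 3 = 5·2^{r+1} + 3.
So the formula holds for r+1, and by induction h_n = 5·2^n + 3 for all n ≥ 0.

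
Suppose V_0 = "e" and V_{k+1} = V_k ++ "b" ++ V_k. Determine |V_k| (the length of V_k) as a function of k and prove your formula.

Claim: |V_k| = 2^{k+1} − 1.

Base case: |V_0| = 1, and 2^{0+1} − 1 = 1.
Assume |V_r| = 2^{r+1} − 1.
Then |V_{r+1}| = |V_r| + 1 + |V_r| = 2|V_r| + 1 = 2(2^{r+1} − 1) + 1 = 2^{r+2} − 2 + 1 = 2^{r+2} − 1.
This completes the inductive step, so |V_k| = 2^{k+1} − 1 for all k ≥ 0.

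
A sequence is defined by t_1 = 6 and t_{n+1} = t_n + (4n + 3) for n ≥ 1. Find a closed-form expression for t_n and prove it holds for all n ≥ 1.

Claim: t_n = 2n^2 + n + 3.

Base case: t_1 = 6, and 2·1^2 + 1 + 3 = 6.
Assume t_m = 2m^2 + m + 3.
Then t_{m+1} = t_m + (4m + 3) = (2m^2 + m + 3) + (4m + 3) = 2m^2 + 5m + 6,
and 2·(m+1)^2 + (m+1) + 3 = 2m^2 + 5m + 6.
This completes the inductive step, so t_n = 2n^2 + n + 3 for all n ≥ 1.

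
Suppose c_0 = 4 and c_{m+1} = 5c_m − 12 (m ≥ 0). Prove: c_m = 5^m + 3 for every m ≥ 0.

Base case: c_0 = 4, and 5^0 + 3 = 1 + 3 = 4.
Assume c_j = 5^j + 3 for some j ≥ 0.
Then c_{j+1} = 5c_j − 12 = 5·(5^j + 3) − 12 = 5^{j+1} + 15 − 12 = 5^{j+1} + 3.
By induction, c_m = 5^m + 3 for all m ≥ 0.

c_m = 5^m + 3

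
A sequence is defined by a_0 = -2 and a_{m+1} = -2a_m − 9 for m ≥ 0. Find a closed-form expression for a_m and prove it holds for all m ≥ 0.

Claim: a_m = (-2)^m − 3.

Base case: a_0 = -2, and (-2)^0 − 3 = 1 − 3 = -2.
Assume a_k = (-2)^k − 3 for some k ≥ 0.
Then a_{k+1} = -2a_k − 9 = -2·((-2)^k − 3) − 9 = -2·(-2)^k + 6 − 9 = (-2)^{k+1} − 3.
So the formula holds for k+1, and by induction a_m = (-2)^m − 3 for all m ≥ 0.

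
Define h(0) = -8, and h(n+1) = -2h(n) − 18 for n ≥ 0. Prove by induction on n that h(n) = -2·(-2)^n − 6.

Base case: h(0) = -8, and -2·(-2)^0 − 6 = -2 − 6 = -8.
Assume h(m) = -2·(-2)^m − 6 for some m ≥ 0.
Then h(m+1) = -2h(m) − 18 = -2·(-2·(-2)^m − 6) − 18 = 4·(-2)^m + 12 − 18 = -2·(-2)^{m+1} − 6.
This completes the inductive step, so h(n) = -2·(-2)^n − 6 for all n ≥ 0.

h(n) = -2·(-2)^n − 6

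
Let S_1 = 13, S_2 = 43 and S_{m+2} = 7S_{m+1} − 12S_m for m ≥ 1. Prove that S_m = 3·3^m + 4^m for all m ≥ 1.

Base cases: S_1 = 13 and 3·3^1 + 4^1 = 13; S_2 = 43 and 3·3^2 + 4^2 = 43.
Assume S_j = 3·3^j + 4^j for all 1 ≤ j ≤ r, where r ≥ 2.
Then S_{r+1} = 7S_r − 12S_{r−1} = 7·(3·3^r + 4^r) − 12·(3·3^{r−1} + 4^{r−1}) = 3·(7·3 − 12)3^{r−1} + (7·4 − 12)4^{r−1} = 27·3^{r−1} + 16·4^{r−1} = 3·3^{r+1} + 4^{r+1}.
By strong induction, S_m = 3·3^m + 4^m for all m ≥ 1.

S_m = 3·3^m + 4^m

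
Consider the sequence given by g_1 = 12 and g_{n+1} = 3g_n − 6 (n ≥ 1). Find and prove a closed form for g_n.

Claim: g_n = 3^{n+1} + 3.

Base case: g_1 = 12, and 3^{1+1} + 3 = 9 + 3 = 12.
Assume g_j = 3^{j+1} + 3 for some j ≥ 1.
Then g_{j+1} = 3g_j − 6 = 3·(3^{j+1} + 3) − 6 = 3^{j+2} + 9 − 6 = 3^{j+2} + 3.
By induction, g_n = 3^{n+1} + 3 for all n ≥ 1.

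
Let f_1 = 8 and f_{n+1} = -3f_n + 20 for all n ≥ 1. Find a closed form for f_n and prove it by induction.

Claim: f_n = -(-3)^n + 5.

Base case: f_1 = 8, and -(-3)^1 + 5 = 3 + 5 = 8.
Assume f_j = -(-3)^j + 5 for some j ≥ 1.
Then f_{j+1} = -3f_j + 20 = -3·(-(-3)^j + 5) + 20 = 3·(-3)^j − 15 + 20 = -(-3)^{j+1} + 5.
So the formula holds for j+1, and by induction f_n = -(-3)^n + 5 for all n ≥ 1.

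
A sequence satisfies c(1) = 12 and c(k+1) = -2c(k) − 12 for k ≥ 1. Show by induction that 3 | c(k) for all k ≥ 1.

Base case: c(1) = 12 = 3·4, so 3 | c(1).
Assume 3 | c(j), so c(j) = 3t for some integer t.
Then c(j+1) = -2c(j) − 12 = -2·(3t) − 12 = 3(-2t − 4), so 3 | c(j+1).
Hence 3 | c(k) for every k ≥ 1, by induction.

3 | c(k)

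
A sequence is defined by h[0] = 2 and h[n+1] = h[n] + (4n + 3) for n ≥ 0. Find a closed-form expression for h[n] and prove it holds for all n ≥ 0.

Claim: h[n] = 2n^2 + n + 2.

Base case: h[0] = 2, and 2·0^2 + 0 + 2 = 2.
Assume h[j] = 2j^2 + j + 2.
Then h[j+1] = h[j] + (4j + 3) = (2j^2 + j + 2) + (4j + 3) = 2j^2 + 5j + 5,
and 2·(j+1)^2 + (j+1) + 2 = 2j^2 + 5j + 5.
Hence h[n] = 2n^2 + n + 2 for every n ≥ 0, by induction.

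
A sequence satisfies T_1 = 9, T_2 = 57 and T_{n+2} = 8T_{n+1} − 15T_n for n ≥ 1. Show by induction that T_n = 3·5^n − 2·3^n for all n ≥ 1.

Base cases: T_1 = 9 and 3·5^1 − 2·3^1 = 9; T_2 = 57 and 3·5^2 − 2·3^2 = 57.
Assume T_i = 3·5^i − 2·3^i for all 1 ≤ i ≤ j, where j ≥ 2.
Then T_{j+1} = 8T_j − 15T_{j−1} = 8·(3·5^j − 2·3^j) − 15·(3·5^{j−1} − 2·3^{j−1}) = 3·(8·5 − 15)5^{j−1} − 2·(8·3 − 15)3^{j−1} = 75·5^{j−1} − 18·3^{j−1} = 3·5^{j+1} − 2·3^{j+1}.
Hence T_n = 3·5^n − 2·3^n for every n ≥ 1, by strong induction.

T_n = 3·5^n − 2·3^n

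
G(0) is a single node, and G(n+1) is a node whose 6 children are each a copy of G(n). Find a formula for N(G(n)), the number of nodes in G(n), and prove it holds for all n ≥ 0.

Claim: N(G(n)) = (6^{n+1} − 1)/5.

Base case: N(G(0)) = 1, and (6^{0+1} − 1)/5 = 1.
Assume N(G(m)) = (6^{m+1} − 1)/5.
Then N(G(m+1)) = 1 + 6N(G(m)) = 1 + 6·(6^{m+1} − 1)/5 = 1 + (6^{m+2} − 6)/5 = (5 + 6^{m+2} − 6)/5 = (6^{m+2} − 1)/5.
This completes the inductive step, so N(G(n)) = (6^{n+1} − 1)/5 for all n ≥ 0.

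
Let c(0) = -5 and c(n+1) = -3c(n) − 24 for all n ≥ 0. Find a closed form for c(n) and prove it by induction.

Claim: c(n) = (-3)^n − 6.

Base case: c(0) = -5, and (-3)^0 − 6 = 1 − 6 = -5.
Assume c(m) = (-3)^m − 6 for some m ≥ 0.
Then c(m+1) = -3c(m) − 24 = -3·((-3)^m − 6) − 24 = -3·(-3)^m + 18 − 24 = (-3)^{m+1} − 6.
Hence c(n) = (-3)^n − 6 for every n ≥ 0, by induction.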